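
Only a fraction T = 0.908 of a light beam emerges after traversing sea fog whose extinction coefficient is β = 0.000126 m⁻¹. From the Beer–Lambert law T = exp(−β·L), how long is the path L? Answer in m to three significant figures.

Beer–Lambert: T = exp(−βL) ⇒ L = −ln(T)/β = −ln(0.908)/0.000126 = 0.0965/0.000126 = 766 m.

766 m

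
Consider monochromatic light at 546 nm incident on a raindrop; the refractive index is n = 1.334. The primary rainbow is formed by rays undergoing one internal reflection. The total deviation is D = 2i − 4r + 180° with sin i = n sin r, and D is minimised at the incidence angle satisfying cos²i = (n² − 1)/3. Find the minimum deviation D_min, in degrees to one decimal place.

cos²i = (1.77956 − 1)/3 = 0.25985; i = arccos(0.50976) = 59.352°.
sin r = sin 59.352°/1.334 = 0.64492; r = 40.159°.
D_min = 2·59.352° − 4·40.159° + 180° = 138.067°.

138.1°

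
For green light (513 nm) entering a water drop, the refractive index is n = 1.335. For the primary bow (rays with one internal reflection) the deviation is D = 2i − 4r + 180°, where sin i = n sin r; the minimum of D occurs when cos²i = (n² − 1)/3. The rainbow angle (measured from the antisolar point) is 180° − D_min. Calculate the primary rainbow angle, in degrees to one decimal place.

41.8°

cos²i = (1.78222 − 1)/3 = 0.26074; i = arccos(0.51063) = 59.294°.
sin r = sin 59.294°/1.335 = 0.64405; r = 40.094°.
D_min = 2·59.294° − 4·40.094° + 180° = 138.212°.
Rainbow angle = 180° − D_min = 41.788°.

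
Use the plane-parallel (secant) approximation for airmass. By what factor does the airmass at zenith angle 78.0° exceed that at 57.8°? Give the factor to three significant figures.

X(78.0°)/X(57.8°) = sec 78.0° / sec 57.8° = cos 57.8° / cos 78.0° = 0.5329/0.2079 = 2.5630.

2.56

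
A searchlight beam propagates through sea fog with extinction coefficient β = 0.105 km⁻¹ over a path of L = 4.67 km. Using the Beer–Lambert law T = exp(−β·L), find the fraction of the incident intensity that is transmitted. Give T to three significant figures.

0.612

τ = β·L = 0.105 × 4.67 = 0.4903.
T = exp(−0.4903) = 0.6124.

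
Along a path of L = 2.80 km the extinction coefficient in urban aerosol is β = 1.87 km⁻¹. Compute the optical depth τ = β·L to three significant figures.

5.24

τ = β·L = 1.87 × 2.80 = 5.2360.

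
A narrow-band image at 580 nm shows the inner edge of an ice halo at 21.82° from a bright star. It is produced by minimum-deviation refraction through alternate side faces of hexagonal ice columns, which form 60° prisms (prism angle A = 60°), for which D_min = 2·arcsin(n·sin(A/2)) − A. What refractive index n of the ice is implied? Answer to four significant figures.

Rearranging: n = sin((D_min + A)/2) / sin(A/2).
(D_min + A)/2 = (21.82° + 60°)/2 = 40.910°.
n = sin 40.910° / sin 30° = 0.6549 / 0.5000 = 1.3097.

1.310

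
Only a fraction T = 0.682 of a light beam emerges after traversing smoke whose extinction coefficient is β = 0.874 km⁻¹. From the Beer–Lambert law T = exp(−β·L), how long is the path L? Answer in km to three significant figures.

0.438 km

Beer–Lambert: T = exp(−βL) ⇒ L = −ln(T)/β = −ln(0.682)/0.874 = 0.3827/0.874 = 0.4379 km.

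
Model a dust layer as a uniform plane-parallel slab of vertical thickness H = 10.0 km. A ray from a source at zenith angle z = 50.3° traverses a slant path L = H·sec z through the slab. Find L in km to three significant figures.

15.7 km

sec z = 1/cos 50.3° = 1.5655.
L = 10.0 × 1.5655 = 15.655 km.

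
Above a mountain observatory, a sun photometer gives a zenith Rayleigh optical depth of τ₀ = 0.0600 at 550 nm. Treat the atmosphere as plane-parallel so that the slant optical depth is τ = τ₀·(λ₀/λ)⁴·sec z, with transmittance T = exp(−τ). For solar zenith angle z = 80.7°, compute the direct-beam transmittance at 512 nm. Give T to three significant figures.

sec 80.7° = 6.1880.
τ = 0.0600 × (550/512)⁴ × 6.1880 = 0.0600 × 1.3316 × 6.1880 = 0.4944.
T = exp(−0.4944) = 0.6099.

0.610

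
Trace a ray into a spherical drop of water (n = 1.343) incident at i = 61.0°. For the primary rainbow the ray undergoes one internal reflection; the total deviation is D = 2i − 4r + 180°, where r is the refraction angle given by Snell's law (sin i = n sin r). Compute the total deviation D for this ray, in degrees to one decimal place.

139.5°

sin r = sin 61.0° / 1.343 = 0.8746/1.343 = 0.6512; r = 40.64°.
D = 2·61.0° − 4·40.64° + 180° = 122.00° − 162.54° + 180° = 139.46°.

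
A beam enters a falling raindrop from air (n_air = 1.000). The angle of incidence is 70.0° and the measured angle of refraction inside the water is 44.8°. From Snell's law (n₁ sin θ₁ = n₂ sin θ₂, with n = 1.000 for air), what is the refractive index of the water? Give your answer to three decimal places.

n = sin θ_i / sin θ_r = sin 70.0° / sin 44.8° = 0.9397 / 0.7046 = 1.3336.

1.334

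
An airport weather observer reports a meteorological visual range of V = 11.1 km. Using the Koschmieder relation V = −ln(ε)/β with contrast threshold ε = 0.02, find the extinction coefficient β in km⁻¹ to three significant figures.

0.352 km⁻¹

β = −ln(0.02) / V = 3.912 / 11.1 = 0.3524 km⁻¹.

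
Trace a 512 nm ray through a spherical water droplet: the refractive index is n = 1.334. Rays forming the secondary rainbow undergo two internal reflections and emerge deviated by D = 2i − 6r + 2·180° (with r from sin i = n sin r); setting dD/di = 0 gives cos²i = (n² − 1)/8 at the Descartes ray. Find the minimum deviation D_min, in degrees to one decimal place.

cos²i = (1.77956 − 1)/8 = 0.09744; i = arccos(0.31216) = 71.810°.
sin r = sin 71.810°/1.334 = 0.71217; r = 45.411°.
D_min = 2·71.810° − 6·45.411° + 360° = 231.153°.

231.2°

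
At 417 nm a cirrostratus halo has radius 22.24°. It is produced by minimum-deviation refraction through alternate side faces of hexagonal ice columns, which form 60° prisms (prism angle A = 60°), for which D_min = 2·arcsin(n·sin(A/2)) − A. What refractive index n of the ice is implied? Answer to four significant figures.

1.315

Rearranging: n = sin((D_min + A)/2) / sin(A/2).
(D_min + A)/2 = (22.24° + 60°)/2 = 41.120°.
n = sin 41.120° / sin 30° = 0.6576 / 0.5000 = 1.3153.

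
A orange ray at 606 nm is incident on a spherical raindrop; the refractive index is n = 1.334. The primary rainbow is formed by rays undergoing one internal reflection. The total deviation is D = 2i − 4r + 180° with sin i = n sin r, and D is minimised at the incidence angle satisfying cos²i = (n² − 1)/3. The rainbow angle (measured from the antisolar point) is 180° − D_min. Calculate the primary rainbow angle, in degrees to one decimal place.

41.9°

cos²i = (1.77956 − 1)/3 = 0.25985; i = arccos(0.50976) = 59.352°.
sin r = sin 59.352°/1.334 = 0.64492; r = 40.159°.
D_min = 2·59.352° − 4·40.159° + 180° = 138.067°.
Rainbow angle = 180° − D_min = 41.933°.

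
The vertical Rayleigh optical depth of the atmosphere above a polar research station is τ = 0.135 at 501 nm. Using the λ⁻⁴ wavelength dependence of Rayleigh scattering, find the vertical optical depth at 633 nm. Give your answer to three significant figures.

τ(633 nm) = τ(501 nm) × (501/633)⁴ = 0.135 × (0.7915)⁴ = 0.135 × 0.3924 = 0.0530.

0.0530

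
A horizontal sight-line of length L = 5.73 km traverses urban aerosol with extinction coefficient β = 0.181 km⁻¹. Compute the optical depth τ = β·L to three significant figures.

1.04

τ = β·L = 0.181 × 5.73 = 1.0371.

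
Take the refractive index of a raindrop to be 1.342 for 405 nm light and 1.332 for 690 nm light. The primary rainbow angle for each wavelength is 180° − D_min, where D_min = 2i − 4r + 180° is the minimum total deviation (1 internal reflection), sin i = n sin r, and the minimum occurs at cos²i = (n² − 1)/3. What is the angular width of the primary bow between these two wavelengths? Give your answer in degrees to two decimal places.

At 405 nm (n = 1.342): cos²i = 0.26699 → i = 58.888°, r = 39.641°, D_min = 139.213°, rainbow angle = 40.787°.
At 690 nm (n = 1.332): cos²i = 0.25807 → i = 59.469°, r = 40.290°, D_min = 137.776°, rainbow angle = 42.224°.
Angular width = |40.787° − 42.224°| = 1.437°.

1.44°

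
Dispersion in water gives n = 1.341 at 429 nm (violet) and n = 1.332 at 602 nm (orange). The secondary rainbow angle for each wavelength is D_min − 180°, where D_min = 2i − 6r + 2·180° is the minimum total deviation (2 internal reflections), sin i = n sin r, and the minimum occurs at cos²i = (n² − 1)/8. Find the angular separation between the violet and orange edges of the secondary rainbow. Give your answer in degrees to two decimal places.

At 429 nm (n = 1.341): cos²i = 0.09979 → i = 71.586°, r = 45.034°, D_min = 232.966°, rainbow angle = 52.966°.
At 602 nm (n = 1.332): cos²i = 0.09678 → i = 71.875°, r = 45.520°, D_min = 230.628°, rainbow angle = 50.628°.
Angular width = |52.966° − 50.628°| = 2.337°.

2.34°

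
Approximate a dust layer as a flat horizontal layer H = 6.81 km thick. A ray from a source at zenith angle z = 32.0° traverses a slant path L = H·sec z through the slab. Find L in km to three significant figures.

8.03 km

sec z = 1/cos 32.0° = 1.1792.
L = 6.81 × 1.1792 = 8.030 km.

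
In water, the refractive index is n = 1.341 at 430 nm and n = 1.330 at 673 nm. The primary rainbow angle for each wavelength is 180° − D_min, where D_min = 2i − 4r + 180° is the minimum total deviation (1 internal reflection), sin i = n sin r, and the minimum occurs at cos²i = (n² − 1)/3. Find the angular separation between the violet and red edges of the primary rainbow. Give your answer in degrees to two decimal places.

At 430 nm (n = 1.341): cos²i = 0.26609 → i = 58.946°, r = 39.705°, D_min = 139.071°, rainbow angle = 40.929°.
At 673 nm (n = 1.330): cos²i = 0.25630 → i = 59.585°, r = 40.422°, D_min = 137.484°, rainbow angle = 42.516°.
Angular width = |40.929° − 42.516°| = 1.588°.

1.59°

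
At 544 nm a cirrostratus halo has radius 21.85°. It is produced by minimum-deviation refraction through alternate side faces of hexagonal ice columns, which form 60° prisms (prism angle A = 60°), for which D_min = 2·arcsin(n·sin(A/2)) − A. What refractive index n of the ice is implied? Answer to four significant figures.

Rearranging: n = sin((D_min + A)/2) / sin(A/2).
(D_min + A)/2 = (21.85° + 60°)/2 = 40.925°.
n = sin 40.925° / sin 30° = 0.6551 / 0.5000 = 1.3101.

1.310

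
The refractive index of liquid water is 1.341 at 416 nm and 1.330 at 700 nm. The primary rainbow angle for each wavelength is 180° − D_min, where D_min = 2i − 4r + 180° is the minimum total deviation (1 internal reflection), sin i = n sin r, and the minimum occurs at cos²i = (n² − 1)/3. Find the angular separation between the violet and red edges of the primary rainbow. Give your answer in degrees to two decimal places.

At 416 nm (n = 1.341): cos²i = 0.26609 → i = 58.946°, r = 39.705°, D_min = 139.071°, rainbow angle = 40.929°.
At 700 nm (n = 1.330): cos²i = 0.25630 → i = 59.585°, r = 40.422°, D_min = 137.484°, rainbow angle = 42.516°.
Angular width = |40.929° − 42.516°| = 1.588°.

1.59°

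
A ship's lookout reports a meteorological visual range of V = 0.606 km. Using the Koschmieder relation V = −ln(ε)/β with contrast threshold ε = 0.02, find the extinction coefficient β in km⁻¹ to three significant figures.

6.46 km⁻¹

β = −ln(0.02) / V = 3.912 / 0.606 = 6.4555 km⁻¹.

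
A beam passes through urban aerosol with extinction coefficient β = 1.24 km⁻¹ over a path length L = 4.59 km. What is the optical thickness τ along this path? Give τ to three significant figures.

τ = β·L = 1.24 × 4.59 = 5.6916.

5.69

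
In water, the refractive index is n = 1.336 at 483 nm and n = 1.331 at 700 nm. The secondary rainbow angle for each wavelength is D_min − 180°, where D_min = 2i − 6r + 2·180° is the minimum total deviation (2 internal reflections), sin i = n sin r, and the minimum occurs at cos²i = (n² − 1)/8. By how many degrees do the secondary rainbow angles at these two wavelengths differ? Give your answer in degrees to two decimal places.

At 483 nm (n = 1.336): cos²i = 0.09811 → i = 71.746°, r = 45.303°, D_min = 231.674°, rainbow angle = 51.674°.
At 700 nm (n = 1.331): cos²i = 0.09645 → i = 71.907°, r = 45.575°, D_min = 230.365°, rainbow angle = 50.365°.
Angular width = |51.674° − 50.365°| = 1.309°.

1.31°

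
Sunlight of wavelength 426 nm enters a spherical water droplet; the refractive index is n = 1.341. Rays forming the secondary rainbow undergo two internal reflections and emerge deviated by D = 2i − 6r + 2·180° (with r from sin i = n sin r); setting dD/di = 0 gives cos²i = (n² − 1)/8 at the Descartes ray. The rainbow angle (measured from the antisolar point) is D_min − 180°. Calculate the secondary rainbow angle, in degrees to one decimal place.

53.0°

cos²i = (1.79828 − 1)/8 = 0.09979; i = arccos(0.31589) = 71.586°.
sin r = sin 71.586°/1.341 = 0.70753; r = 45.034°.
D_min = 2·71.586° − 6·45.034° + 360° = 232.966°.
Rainbow angle = D_min − 180° = 52.966°.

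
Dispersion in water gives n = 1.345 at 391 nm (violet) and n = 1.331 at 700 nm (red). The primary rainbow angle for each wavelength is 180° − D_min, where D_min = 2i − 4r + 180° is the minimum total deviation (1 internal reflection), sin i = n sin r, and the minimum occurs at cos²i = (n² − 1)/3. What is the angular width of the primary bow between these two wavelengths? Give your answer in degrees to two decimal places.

At 391 nm (n = 1.345): cos²i = 0.26967 → i = 58.715°, r = 39.448°, D_min = 139.635°, rainbow angle = 40.365°.
At 700 nm (n = 1.331): cos²i = 0.25719 → i = 59.527°, r = 40.356°, D_min = 137.630°, rainbow angle = 42.370°.
Angular width = |40.365° − 42.370°| = 2.005°.

2.01°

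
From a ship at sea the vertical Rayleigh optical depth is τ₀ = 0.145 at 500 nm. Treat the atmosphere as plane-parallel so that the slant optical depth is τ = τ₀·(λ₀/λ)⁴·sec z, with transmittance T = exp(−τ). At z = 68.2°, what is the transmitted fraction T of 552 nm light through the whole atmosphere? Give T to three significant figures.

sec 68.2° = 2.6927.
τ = 0.145 × (500/552)⁴ × 2.6927 = 0.145 × 0.6732 × 2.6927 = 0.2628.
T = exp(−0.2628) = 0.7689.

0.769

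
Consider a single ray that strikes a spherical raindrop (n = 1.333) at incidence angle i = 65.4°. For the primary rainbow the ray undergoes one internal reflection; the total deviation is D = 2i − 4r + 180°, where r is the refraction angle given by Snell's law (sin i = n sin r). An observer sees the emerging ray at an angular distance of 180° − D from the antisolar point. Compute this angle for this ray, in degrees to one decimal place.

41.2°

sin r = sin 65.4° / 1.333 = 0.9092/1.333 = 0.6821; r = 43.01°.
D = 2·65.4° − 4·43.01° + 180° = 130.80° − 172.03° + 180° = 138.77°.
Angle from antisolar point = 180° − D = 41.23°.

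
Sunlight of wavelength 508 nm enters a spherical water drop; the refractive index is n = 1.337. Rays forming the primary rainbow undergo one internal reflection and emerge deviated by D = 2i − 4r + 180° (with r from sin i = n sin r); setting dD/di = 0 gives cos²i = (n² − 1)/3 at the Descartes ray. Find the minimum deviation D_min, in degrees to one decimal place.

138.5°

cos²i = (1.78757 − 1)/3 = 0.26252; i = arccos(0.51237) = 59.178°.
sin r = sin 59.178°/1.337 = 0.64231; r = 39.964°.
D_min = 2·59.178° − 4·39.964° + 180° = 138.500°.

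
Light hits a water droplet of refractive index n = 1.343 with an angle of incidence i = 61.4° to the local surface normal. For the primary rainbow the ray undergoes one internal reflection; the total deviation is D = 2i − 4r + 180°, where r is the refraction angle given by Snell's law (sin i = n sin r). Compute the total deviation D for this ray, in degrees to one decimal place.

sin r = sin 61.4° / 1.343 = 0.8780/1.343 = 0.6537; r = 40.82°.
D = 2·61.4° − 4·40.82° + 180° = 122.80° − 163.30° + 180° = 139.50°.

139.5°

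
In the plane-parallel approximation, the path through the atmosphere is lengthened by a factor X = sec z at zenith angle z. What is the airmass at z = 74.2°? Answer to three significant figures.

X = sec z = 1/cos 74.2° = 1/0.2723 = 3.6727.

3.67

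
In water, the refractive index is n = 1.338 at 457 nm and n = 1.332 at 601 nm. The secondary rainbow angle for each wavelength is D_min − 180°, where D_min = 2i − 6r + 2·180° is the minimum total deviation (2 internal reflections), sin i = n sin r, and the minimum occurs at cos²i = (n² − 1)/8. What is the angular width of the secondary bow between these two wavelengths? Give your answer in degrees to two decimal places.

1.56°

At 457 nm (n = 1.338): cos²i = 0.09878 → i = 71.682°, r = 45.195°, D_min = 232.193°, rainbow angle = 52.193°.
At 601 nm (n = 1.332): cos²i = 0.09678 → i = 71.875°, r = 45.520°, D_min = 230.628°, rainbow angle = 50.628°.
Angular width = |52.193° − 50.628°| = 1.564°.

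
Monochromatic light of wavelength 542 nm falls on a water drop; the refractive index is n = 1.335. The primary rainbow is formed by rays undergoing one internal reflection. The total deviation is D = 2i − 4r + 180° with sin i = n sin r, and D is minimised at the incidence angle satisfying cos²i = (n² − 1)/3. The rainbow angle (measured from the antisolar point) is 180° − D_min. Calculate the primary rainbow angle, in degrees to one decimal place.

41.8°

cos²i = (1.78222 − 1)/3 = 0.26074; i = arccos(0.51063) = 59.294°.
sin r = sin 59.294°/1.335 = 0.64405; r = 40.094°.
D_min = 2·59.294° − 4·40.094° + 180° = 138.212°.
Rainbow angle = 180° − D_min = 41.788°.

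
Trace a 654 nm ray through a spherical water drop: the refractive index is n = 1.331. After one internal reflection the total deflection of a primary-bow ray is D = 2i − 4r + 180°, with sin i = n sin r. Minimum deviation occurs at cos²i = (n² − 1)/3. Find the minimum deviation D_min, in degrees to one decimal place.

137.6°

cos²i = (1.77156 − 1)/3 = 0.25719; i = arccos(0.50714) = 59.527°.
sin r = sin 59.527°/1.331 = 0.64753; r = 40.356°.
D_min = 2·59.527° − 4·40.356° + 180° = 137.630°.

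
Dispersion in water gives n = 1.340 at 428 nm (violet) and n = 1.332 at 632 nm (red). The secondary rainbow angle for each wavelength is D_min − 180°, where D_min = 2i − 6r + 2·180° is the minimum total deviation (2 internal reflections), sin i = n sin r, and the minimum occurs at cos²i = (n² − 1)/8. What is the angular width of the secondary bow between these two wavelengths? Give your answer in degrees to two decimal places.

2.08°

At 428 nm (n = 1.340): cos²i = 0.09945 → i = 71.618°, r = 45.088°, D_min = 232.709°, rainbow angle = 52.709°.
At 632 nm (n = 1.332): cos²i = 0.09678 → i = 71.875°, r = 45.520°, D_min = 230.628°, rainbow angle = 50.628°.
Angular width = |52.709° − 50.628°| = 2.080°.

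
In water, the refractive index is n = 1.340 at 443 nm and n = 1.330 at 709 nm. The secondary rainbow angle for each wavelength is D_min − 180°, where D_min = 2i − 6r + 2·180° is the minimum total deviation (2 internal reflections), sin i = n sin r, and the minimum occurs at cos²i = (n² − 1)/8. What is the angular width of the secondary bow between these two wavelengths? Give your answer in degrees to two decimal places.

At 443 nm (n = 1.340): cos²i = 0.09945 → i = 71.618°, r = 45.088°, D_min = 232.709°, rainbow angle = 52.709°.
At 709 nm (n = 1.330): cos²i = 0.09611 → i = 71.940°, r = 45.630°, D_min = 230.101°, rainbow angle = 50.101°.
Angular width = |52.709° − 50.101°| = 2.608°.

2.61°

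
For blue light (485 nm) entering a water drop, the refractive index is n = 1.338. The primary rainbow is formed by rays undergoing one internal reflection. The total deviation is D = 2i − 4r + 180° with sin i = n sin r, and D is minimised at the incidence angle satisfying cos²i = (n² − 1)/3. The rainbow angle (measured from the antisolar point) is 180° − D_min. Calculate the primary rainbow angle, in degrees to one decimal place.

41.4°

cos²i = (1.79024 − 1)/3 = 0.26341; i = arccos(0.51324) = 59.120°.
sin r = sin 59.120°/1.338 = 0.64144; r = 39.899°.
D_min = 2·59.120° − 4·39.899° + 180° = 138.643°.
Rainbow angle = 180° − D_min = 41.357°.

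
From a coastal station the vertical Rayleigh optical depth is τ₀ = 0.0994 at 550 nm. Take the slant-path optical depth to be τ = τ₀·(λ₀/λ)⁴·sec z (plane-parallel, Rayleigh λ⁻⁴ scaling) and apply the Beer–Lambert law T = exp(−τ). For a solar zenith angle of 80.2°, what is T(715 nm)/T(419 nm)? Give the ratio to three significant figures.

Airmass: sec 80.2° = 5.8751.
τ(715 nm) = 0.0994 × (550/715)⁴ × 5.8751 = 0.0994 × 0.3501 × 5.8751 = 0.2045.
τ(419 nm) = 0.0994 × (550/419)⁴ × 5.8751 = 0.0994 × 2.9689 × 5.8751 = 1.7338.
T(715)/T(419) = exp(τ_B − τ_A) = exp(1.5293) = 4.6151.

4.62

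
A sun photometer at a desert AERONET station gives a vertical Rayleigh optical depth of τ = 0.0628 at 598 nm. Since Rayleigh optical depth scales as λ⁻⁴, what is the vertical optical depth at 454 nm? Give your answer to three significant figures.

τ(454 nm) = τ(598 nm) × (598/454)⁴ = 0.0628 × (1.3172)⁴ = 0.0628 × 3.0101 = 0.1890.

0.189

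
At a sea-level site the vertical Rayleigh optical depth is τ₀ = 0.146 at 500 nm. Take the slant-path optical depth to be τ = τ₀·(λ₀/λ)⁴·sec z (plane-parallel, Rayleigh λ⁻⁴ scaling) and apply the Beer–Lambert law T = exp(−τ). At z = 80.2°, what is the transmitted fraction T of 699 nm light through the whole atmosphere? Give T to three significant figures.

0.799

sec 80.2° = 5.8751.
τ = 0.146 × (500/699)⁴ × 5.8751 = 0.146 × 0.2618 × 5.8751 = 0.2246.
T = exp(−0.2246) = 0.7989.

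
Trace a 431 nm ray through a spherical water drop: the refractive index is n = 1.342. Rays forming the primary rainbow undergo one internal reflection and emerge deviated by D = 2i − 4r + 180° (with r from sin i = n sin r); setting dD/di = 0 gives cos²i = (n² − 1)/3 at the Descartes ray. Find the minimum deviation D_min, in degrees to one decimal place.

cos²i = (1.80096 − 1)/3 = 0.26699; i = arccos(0.51671) = 58.888°.
sin r = sin 58.888°/1.342 = 0.63797; r = 39.641°.
D_min = 2·58.888° − 4·39.641° + 180° = 139.213°.

139.2°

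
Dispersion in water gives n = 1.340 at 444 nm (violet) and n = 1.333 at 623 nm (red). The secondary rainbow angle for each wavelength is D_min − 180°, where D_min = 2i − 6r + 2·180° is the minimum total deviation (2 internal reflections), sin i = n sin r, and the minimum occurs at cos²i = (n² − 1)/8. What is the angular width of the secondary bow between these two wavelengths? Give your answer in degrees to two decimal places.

1.82°

At 444 nm (n = 1.340): cos²i = 0.09945 → i = 71.618°, r = 45.088°, D_min = 232.709°, rainbow angle = 52.709°.
At 623 nm (n = 1.333): cos²i = 0.09711 → i = 71.843°, r = 45.466°, D_min = 230.891°, rainbow angle = 50.891°.
Angular width = |52.709° − 50.891°| = 1.818°.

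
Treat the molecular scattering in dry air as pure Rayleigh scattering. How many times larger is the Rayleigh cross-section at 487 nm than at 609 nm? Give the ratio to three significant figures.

2.45

Rayleigh scattering ∝ λ⁻⁴, so the ratio of coefficients is the inverse fourth power of the wavelength ratio.
σ(487)/σ(609) = (609/487)⁴ = (1.2505)⁴ = 2.445.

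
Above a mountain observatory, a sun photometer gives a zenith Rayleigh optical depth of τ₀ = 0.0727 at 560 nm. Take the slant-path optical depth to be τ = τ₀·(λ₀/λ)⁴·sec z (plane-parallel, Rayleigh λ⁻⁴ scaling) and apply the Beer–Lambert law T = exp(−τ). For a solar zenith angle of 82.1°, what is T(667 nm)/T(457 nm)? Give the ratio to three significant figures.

2.53

Airmass: sec 82.1° = 7.2757.
τ(667 nm) = 0.0727 × (560/667)⁴ × 7.2757 = 0.0727 × 0.4969 × 7.2757 = 0.2628.
τ(457 nm) = 0.0727 × (560/457)⁴ × 7.2757 = 0.0727 × 2.2547 × 7.2757 = 1.1926.
T(667)/T(457) = exp(τ_B − τ_A) = exp(0.9298) = 2.5340.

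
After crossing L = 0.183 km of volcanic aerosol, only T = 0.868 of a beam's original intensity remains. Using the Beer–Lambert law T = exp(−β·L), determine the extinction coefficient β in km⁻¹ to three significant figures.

Beer–Lambert: T = exp(−βL) ⇒ β = −ln(T)/L = −ln(0.868)/0.183 = 0.1416/0.183 = 0.7736 km⁻¹.

0.774 km⁻¹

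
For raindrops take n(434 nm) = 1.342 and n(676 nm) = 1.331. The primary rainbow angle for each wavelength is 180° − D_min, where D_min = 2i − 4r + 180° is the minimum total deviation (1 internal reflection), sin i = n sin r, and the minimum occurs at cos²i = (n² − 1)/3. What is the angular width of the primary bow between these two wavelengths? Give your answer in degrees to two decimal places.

1.58°

At 434 nm (n = 1.342): cos²i = 0.26699 → i = 58.888°, r = 39.641°, D_min = 139.213°, rainbow angle = 40.787°.
At 676 nm (n = 1.331): cos²i = 0.25719 → i = 59.527°, r = 40.356°, D_min = 137.630°, rainbow angle = 42.370°.
Angular width = |40.787° − 42.370°| = 1.583°.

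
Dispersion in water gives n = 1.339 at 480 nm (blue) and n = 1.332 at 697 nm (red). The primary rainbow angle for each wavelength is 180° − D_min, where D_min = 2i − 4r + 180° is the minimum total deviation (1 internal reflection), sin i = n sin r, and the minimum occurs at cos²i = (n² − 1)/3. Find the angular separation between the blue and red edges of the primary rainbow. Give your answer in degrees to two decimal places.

At 480 nm (n = 1.339): cos²i = 0.26431 → i = 59.062°, r = 39.834°, D_min = 138.786°, rainbow angle = 41.214°.
At 697 nm (n = 1.332): cos²i = 0.25807 → i = 59.469°, r = 40.290°, D_min = 137.776°, rainbow angle = 42.224°.
Angular width = |41.214° − 42.224°| = 1.010°.

1.01°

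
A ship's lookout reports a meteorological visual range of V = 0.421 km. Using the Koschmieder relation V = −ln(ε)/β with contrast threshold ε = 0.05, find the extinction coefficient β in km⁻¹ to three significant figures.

7.12 km⁻¹

β = −ln(0.05) / V = 2.996 / 0.421 = 7.1158 km⁻¹.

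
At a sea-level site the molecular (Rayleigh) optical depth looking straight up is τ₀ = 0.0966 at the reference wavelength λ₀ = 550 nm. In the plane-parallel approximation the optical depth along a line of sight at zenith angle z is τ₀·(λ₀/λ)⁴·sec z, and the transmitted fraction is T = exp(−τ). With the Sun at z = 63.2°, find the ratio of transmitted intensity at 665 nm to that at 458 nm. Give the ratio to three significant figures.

Airmass: sec 63.2° = 2.2179.
τ(665 nm) = 0.0966 × (550/665)⁴ × 2.2179 = 0.0966 × 0.4679 × 2.2179 = 0.1002.
τ(458 nm) = 0.0966 × (550/458)⁴ × 2.2179 = 0.0966 × 2.0796 × 2.2179 = 0.4456.
T(665)/T(458) = exp(τ_B − τ_A) = exp(0.3453) = 1.4124.

1.41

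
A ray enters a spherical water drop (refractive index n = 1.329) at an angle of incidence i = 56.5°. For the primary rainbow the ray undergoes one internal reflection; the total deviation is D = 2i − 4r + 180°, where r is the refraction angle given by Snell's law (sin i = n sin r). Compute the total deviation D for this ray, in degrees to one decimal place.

sin r = sin 56.5° / 1.329 = 0.8339/1.329 = 0.6275; r = 38.86°.
D = 2·56.5° − 4·38.86° + 180° = 113.00° − 155.45° + 180° = 137.55°.

137.5°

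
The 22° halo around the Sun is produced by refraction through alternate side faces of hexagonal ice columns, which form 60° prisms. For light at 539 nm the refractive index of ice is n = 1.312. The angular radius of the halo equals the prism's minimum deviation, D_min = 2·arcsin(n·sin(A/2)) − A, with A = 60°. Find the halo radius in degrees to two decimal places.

n·sin(A/2) = 1.312 × sin 30° = 1.312 × 0.5000 = 0.6560.
D_min = 2·arcsin(0.6560) − 60° = 2 × 40.996° − 60° = 21.991°.

21.99°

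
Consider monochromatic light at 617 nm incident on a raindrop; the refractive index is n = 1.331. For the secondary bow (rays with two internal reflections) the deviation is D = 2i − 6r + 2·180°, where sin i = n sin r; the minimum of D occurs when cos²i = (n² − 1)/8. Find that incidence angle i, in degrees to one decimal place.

cos²i = (1.331² − 1)/8 = (1.77156 − 1)/8 = 0.09645.
cos i = 0.31056, so i = 71.907°.

71.9°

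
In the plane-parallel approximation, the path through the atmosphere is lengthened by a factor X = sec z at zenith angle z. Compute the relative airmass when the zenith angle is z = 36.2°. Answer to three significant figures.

X = sec z = 1/cos 36.2° = 1/0.8070 = 1.2392.

1.24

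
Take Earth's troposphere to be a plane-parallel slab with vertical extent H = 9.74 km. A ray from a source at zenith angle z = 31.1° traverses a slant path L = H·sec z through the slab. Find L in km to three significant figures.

sec z = 1/cos 31.1° = 1.1679.
L = 9.74 × 1.1679 = 11.375 km.

11.4 km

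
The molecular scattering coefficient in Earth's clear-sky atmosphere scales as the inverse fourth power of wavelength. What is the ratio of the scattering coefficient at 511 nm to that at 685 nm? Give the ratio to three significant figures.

3.23

Rayleigh scattering ∝ λ⁻⁴, so the ratio of coefficients is the inverse fourth power of the wavelength ratio.
σ(511)/σ(685) = (685/511)⁴ = (1.3405)⁴ = 3.229.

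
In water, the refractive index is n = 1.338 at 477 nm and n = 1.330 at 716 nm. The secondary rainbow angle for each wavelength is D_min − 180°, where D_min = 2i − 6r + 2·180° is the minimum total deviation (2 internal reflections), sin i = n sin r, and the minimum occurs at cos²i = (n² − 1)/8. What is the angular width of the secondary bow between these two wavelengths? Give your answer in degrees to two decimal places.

At 477 nm (n = 1.338): cos²i = 0.09878 → i = 71.682°, r = 45.195°, D_min = 232.193°, rainbow angle = 52.193°.
At 716 nm (n = 1.330): cos²i = 0.09611 → i = 71.940°, r = 45.630°, D_min = 230.101°, rainbow angle = 50.101°.
Angular width = |52.193° − 50.101°| = 2.092°.

2.09°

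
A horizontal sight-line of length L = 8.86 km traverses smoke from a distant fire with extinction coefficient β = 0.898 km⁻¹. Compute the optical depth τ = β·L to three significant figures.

τ = β·L = 0.898 × 8.86 = 7.9563.

7.96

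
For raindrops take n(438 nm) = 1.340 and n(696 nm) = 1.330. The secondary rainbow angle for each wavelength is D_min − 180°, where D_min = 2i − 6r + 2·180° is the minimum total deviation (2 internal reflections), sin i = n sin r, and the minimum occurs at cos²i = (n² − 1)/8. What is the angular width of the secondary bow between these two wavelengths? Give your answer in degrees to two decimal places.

At 438 nm (n = 1.340): cos²i = 0.09945 → i = 71.618°, r = 45.088°, D_min = 232.709°, rainbow angle = 52.709°.
At 696 nm (n = 1.330): cos²i = 0.09611 → i = 71.940°, r = 45.630°, D_min = 230.101°, rainbow angle = 50.101°.
Angular width = |52.709° − 50.101°| = 2.608°.

2.61°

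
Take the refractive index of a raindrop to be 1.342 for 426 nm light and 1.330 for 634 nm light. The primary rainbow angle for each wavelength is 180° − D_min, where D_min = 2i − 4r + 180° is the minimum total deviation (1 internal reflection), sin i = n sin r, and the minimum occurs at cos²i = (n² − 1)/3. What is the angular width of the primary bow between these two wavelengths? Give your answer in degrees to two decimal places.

At 426 nm (n = 1.342): cos²i = 0.26699 → i = 58.888°, r = 39.641°, D_min = 139.213°, rainbow angle = 40.787°.
At 634 nm (n = 1.330): cos²i = 0.25630 → i = 59.585°, r = 40.422°, D_min = 137.484°, rainbow angle = 42.516°.
Angular width = |40.787° − 42.516°| = 1.729°.

1.73°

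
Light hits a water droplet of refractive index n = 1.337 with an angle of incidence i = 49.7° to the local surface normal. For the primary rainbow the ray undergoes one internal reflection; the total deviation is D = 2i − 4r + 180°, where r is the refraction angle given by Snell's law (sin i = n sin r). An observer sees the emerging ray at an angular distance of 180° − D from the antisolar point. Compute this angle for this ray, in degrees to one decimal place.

39.7°

sin r = sin 49.7° / 1.337 = 0.7627/1.337 = 0.5704; r = 34.78°.
D = 2·49.7° − 4·34.78° + 180° = 99.40° − 139.12° + 180° = 140.28°.
Angle from antisolar point = 180° − D = 39.72°.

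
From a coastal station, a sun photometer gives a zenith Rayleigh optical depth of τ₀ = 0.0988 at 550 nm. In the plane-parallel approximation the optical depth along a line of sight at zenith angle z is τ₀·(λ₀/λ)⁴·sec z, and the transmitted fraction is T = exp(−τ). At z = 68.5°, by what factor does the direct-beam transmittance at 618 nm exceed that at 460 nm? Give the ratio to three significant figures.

Airmass: sec 68.5° = 2.7285.
τ(618 nm) = 0.0988 × (550/618)⁴ × 2.7285 = 0.0988 × 0.6273 × 2.7285 = 0.1691.
τ(460 nm) = 0.0988 × (550/460)⁴ × 2.7285 = 0.0988 × 2.0437 × 2.7285 = 0.5509.
T(618)/T(460) = exp(τ_B − τ_A) = exp(0.3818) = 1.4650.

1.46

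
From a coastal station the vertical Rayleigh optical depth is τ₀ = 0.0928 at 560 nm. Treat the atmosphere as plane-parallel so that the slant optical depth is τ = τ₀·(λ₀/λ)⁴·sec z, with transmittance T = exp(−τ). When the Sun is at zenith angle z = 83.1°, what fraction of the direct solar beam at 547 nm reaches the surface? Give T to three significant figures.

0.428

sec 83.1° = 8.3238.
τ = 0.0928 × (560/547)⁴ × 8.3238 = 0.0928 × 1.0985 × 8.3238 = 0.8485.
T = exp(−0.8485) = 0.4280.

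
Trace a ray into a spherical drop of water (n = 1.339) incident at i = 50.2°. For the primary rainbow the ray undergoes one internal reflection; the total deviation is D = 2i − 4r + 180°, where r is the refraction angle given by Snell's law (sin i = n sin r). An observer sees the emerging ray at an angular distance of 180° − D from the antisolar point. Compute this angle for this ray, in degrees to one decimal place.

39.7°

sin r = sin 50.2° / 1.339 = 0.7683/1.339 = 0.5738; r = 35.01°.
D = 2·50.2° − 4·35.01° + 180° = 100.40° − 140.06° + 180° = 140.34°.
Angle from antisolar point = 180° − D = 39.66°.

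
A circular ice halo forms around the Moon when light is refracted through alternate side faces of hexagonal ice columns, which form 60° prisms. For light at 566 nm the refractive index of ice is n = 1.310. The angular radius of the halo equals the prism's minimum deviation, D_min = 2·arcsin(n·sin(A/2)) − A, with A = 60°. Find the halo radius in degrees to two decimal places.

21.84°

n·sin(A/2) = 1.310 × sin 30° = 1.310 × 0.5000 = 0.6550.
D_min = 2·arcsin(0.6550) − 60° = 2 × 40.920° − 60° = 21.839°.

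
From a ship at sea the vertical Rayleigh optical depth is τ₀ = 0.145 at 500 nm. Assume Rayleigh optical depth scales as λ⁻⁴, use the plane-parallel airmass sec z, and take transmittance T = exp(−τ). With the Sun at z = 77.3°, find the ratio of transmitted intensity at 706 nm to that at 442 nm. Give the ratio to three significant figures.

2.49

Airmass: sec 77.3° = 4.5486.
τ(706 nm) = 0.145 × (500/706)⁴ × 4.5486 = 0.145 × 0.2516 × 4.5486 = 0.1659.
τ(442 nm) = 0.145 × (500/442)⁴ × 4.5486 = 0.145 × 1.6375 × 4.5486 = 1.0800.
T(706)/T(442) = exp(τ_B − τ_A) = exp(0.9141) = 2.4946.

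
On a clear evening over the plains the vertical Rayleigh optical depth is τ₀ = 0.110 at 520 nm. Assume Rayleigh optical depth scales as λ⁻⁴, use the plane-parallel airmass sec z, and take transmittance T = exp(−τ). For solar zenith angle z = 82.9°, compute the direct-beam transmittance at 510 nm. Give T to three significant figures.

sec 82.9° = 8.0905.
τ = 0.110 × (520/510)⁴ × 8.0905 = 0.110 × 1.0808 × 8.0905 = 0.9618.
T = exp(−0.9618) = 0.3822.

0.382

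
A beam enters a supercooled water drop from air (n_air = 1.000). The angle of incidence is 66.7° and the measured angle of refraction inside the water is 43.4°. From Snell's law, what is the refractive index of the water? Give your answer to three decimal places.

1.337

n = sin θ_i / sin θ_r = sin 66.7° / sin 43.4° = 0.9184 / 0.6871 = 1.3367.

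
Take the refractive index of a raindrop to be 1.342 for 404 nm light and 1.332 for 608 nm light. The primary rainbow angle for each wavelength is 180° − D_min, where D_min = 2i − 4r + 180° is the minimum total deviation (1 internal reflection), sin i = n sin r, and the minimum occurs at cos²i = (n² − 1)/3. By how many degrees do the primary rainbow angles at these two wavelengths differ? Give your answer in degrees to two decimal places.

1.44°

At 404 nm (n = 1.342): cos²i = 0.26699 → i = 58.888°, r = 39.641°, D_min = 139.213°, rainbow angle = 40.787°.
At 608 nm (n = 1.332): cos²i = 0.25807 → i = 59.469°, r = 40.290°, D_min = 137.776°, rainbow angle = 42.224°.
Angular width = |40.787° − 42.224°| = 1.437°.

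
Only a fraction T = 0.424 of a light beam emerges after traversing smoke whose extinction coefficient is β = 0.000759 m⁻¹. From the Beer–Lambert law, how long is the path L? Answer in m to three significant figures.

1130 m

Beer–Lambert: T = exp(−βL) ⇒ L = −ln(T)/β = −ln(0.424)/0.000759 = 0.8580/0.000759 = 1130 m.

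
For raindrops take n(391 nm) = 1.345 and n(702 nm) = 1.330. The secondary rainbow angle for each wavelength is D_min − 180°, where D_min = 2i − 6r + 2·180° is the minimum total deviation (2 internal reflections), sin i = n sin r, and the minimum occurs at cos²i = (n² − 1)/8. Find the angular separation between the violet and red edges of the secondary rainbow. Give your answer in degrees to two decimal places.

3.89°

At 391 nm (n = 1.345): cos²i = 0.10113 → i = 71.458°, r = 44.821°, D_min = 233.987°, rainbow angle = 53.987°.
At 702 nm (n = 1.330): cos²i = 0.09611 → i = 71.940°, r = 45.630°, D_min = 230.101°, rainbow angle = 50.101°.
Angular width = |53.987° − 50.101°| = 3.886°.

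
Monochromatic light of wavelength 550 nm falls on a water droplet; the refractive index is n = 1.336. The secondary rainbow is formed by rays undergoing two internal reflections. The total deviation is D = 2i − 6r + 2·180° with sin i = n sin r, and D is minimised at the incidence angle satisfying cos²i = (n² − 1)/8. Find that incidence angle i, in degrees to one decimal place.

71.7°

cos²i = (1.336² − 1)/8 = (1.78490 − 1)/8 = 0.09811.
cos i = 0.31323, so i = 71.746°.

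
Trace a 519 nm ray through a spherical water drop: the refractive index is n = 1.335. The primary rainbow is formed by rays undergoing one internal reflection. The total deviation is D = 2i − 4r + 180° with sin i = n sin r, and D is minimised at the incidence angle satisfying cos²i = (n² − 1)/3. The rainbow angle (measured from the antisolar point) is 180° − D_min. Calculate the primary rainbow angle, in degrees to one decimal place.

cos²i = (1.78222 − 1)/3 = 0.26074; i = arccos(0.51063) = 59.294°.
sin r = sin 59.294°/1.335 = 0.64405; r = 40.094°.
D_min = 2·59.294° − 4·40.094° + 180° = 138.212°.
Rainbow angle = 180° − D_min = 41.788°.

41.8°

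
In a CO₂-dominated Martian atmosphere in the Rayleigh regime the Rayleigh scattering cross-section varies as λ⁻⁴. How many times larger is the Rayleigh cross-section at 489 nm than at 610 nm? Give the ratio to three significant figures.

Rayleigh scattering ∝ λ⁻⁴, so the ratio of coefficients is the inverse fourth power of the wavelength ratio.
σ(489)/σ(610) = (610/489)⁴ = (1.2474)⁴ = 2.421.

2.42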